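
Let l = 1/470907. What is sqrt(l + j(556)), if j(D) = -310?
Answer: I*sqrt(7638172705587)/156969 ≈ 17.607*I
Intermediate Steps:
l = 1/470907 ≈ 2.1236e-6
sqrt(l + j(556)) = sqrt(1/470907 - 310) = sqrt(-145981169/470907) = I*sqrt(7638172705587)/156969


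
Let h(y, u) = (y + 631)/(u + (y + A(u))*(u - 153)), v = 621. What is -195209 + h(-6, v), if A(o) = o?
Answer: -56306278544/288441 ≈ -1.9521e+5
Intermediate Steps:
h(y, u) = (631 + y)/(u + (-153 + u)*(u + y)) (h(y, u) = (y + 631)/(u + (y + u)*(u - 153)) = (631 + y)/(u + (u + y)*(-153 + u)) = (631 + y)/(u + (-153 + u)*(u + y)))
-195209 + h(-6, v) = -195209 + (631 - 6)/(621**2 - 153*(-6) - 152*621 + 621*(-6)) = -195209 + 625/(385641 + 918 - 94392 - 3726) = -195209 + 625/288441 = -56306278544/288441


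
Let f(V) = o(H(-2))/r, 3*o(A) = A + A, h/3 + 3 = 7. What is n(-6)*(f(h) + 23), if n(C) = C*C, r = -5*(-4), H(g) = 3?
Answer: 4158/5 ≈ 831.60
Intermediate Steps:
h = 12 (h = -9 + 3*7 = -9 + 21 = 12)
o(A) = 2*A/3 (o(A) = (A + A)/3 = (2*A)/3 = 2*A/3)
r = 20
f(V) = 1/10 (f(V) = ((2/3)*3)/20 = 2*(1/20) = 1/10)
n(C) = C**2
n(-6)*(f(h) + 23) = (-6)**2*(1/10 + 23) = 36*(231/10) = 4158/5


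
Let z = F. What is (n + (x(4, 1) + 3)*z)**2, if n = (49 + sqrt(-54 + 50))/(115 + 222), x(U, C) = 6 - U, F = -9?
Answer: 228493452/113569 - 60464*I/113569 ≈ 2011.9 - 0.5324*I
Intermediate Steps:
z = -9
n = 49/337 + 2*I/337 (n = (49 + sqrt(-4))/337 = (49 + 2*I)*(1/337) = 49/337 + 2*I/337 ≈ 0.1454 + 0.0059347*I)
(n + (x(4, 1) + 3)*z)**2 = ((49/337 + 2*I/337) + ((6 - 1*4) + 3)*(-9))**2 = ((49/337 + 2*I/337) + ((6 - 4) + 3)*(-9))**2 = ((49/337 + 2*I/337) + (2 + 3)*(-9))**2 = ((49/337 + 2*I/337) + 5*(-9))**2 = ((49/337 + 2*I/337) - 45)**2 = (-15116/337 + 2*I/337)**2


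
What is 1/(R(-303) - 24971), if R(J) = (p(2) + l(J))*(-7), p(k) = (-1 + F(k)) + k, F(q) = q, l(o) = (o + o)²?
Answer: -1/2595644 ≈ -3.8526e-7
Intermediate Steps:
l(o) = 4*o² (l(o) = (2*o)² = 4*o²)
p(k) = -1 + 2*k (p(k) = (-1 + k) + k = -1 + 2*k)
R(J) = -21 - 28*J² (R(J) = ((-1 + 2*2) + 4*J²)*(-7) = ((-1 + 4) + 4*J²)*(-7) = (3 + 4*J²)*(-7) = -21 - 28*J²)
1/(R(-303) - 24971) = 1/((-21 - 28*(-303)²) - 24971) = 1/((-21 - 28*91809) - 24971) = 1/((-21 - 2570652) - 24971) = 1/(-2570673 - 24971) = 1/(-2595644) = -1/2595644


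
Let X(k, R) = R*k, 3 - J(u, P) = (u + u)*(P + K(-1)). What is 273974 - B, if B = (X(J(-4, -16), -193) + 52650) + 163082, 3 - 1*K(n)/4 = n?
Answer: 58821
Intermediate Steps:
K(n) = 12 - 4*n
J(u, P) = 3 - 2*u*(16 + P) (J(u, P) = 3 - (u + u)*(P + (12 - 4*(-1))) = 3 - 2*u*(P + (12 + 4)) = 3 - 2*u*(P + 16) = 3 - 2*u*(16 + P))
B = 215153 (B = (-193*(3 - 32*(-4) - 2*(-16)*(-4)) + 52650) + 163082 = (-193*(3 + 128 - 128) + 52650) + 163082 = (-193*3 + 52650) + 163082 = (-579 + 52650) + 163082 = 52071 + 163082 = 215153)
273974 - B = 273974 - 1*215153 = 273974 - 215153 = 58821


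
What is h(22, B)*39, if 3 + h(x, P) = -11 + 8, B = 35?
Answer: -234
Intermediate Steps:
h(x, P) = -6 (h(x, P) = -3 + (-11 + 8) = -3 - 3 = -6)
h(22, B)*39 = -6*39 = -234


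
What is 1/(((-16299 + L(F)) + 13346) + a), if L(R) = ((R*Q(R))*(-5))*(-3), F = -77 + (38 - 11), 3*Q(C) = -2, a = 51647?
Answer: 1/49194 ≈ 2.0328e-5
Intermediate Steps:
Q(C) = -⅔ (Q(C) = (⅓)*(-2) = -⅔)
F = -50 (F = -77 + 27 = -50)
L(R) = -10*R (L(R) = ((R*(-⅔))*(-5))*(-3) = (-2*R/3*(-5))*(-3) = (10*R/3)*(-3) = -10*R)
1/(((-16299 + L(F)) + 13346) + a) = 1/(((-16299 - 10*(-50)) + 13346) + 51647) = 1/(((-16299 + 500) + 13346) + 51647) = 1/((-15799 + 13346) + 51647) = 1/(-2453 + 51647) = 1/49194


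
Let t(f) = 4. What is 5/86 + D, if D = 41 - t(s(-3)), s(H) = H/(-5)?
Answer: 3187/86 ≈ 37.058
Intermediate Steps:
s(H) = -H/5 (s(H) = H*(-1/5) = -H/5)
D = 37 (D = 41 - 1*4 = 41 - 4 = 37)
5/86 + D = 5/86 + 37 = 3187/86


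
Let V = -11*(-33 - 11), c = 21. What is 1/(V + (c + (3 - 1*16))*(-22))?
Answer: 1/308 ≈ 0.0032468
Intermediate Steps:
V = 484 (V = -11*(-44) = 484)
1/(V + (c + (3 - 1*16))*(-22)) = 1/(484 + (21 + (3 - 1*16))*(-22)) = 1/(484 + (21 + (3 - 16))*(-22)) = 1/(484 + (21 - 13)*(-22)) = 1/(484 + 8*(-22)) = 1/(484 - 176) = 1/308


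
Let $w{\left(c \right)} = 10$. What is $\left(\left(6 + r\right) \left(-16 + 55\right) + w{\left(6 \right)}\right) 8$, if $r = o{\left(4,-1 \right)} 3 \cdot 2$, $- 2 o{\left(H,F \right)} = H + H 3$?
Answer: $-13024$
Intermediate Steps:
$o{\left(H,F \right)} = - 2 H$ ($o{\left(H,F \right)} = - \frac{H + H 3}{2} = - \frac{H + 3 H}{2} = - \frac{4 H}{2} = - 2 H$)
$r = -48$ ($r = \left(-2\right) 4 \cdot 3 \cdot 2 = \left(-8\right) 3 \cdot 2 = \left(-24\right) 2 = -48$)
$\left(\left(6 + r\right) \left(-16 + 55\right) + w{\left(6 \right)}\right) 8 = \left(\left(6 - 48\right) \left(-16 + 55\right) + 10\right) 8 = \left(\left(-42\right) 39 + 10\right) 8 = \left(-1638 + 10\right) 8 = \left(-1628\right) 8 = -13024$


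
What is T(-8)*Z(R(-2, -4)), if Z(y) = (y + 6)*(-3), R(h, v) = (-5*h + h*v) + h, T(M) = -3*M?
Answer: -1584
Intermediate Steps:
R(h, v) = -4*h + h*v
Z(y) = -18 - 3*y (Z(y) = (6 + y)*(-3) = -18 - 3*y)
T(-8)*Z(R(-2, -4)) = (-3*(-8))*(-18 - (-6)*(-4 - 4)) = 24*(-18 - (-6)*(-8)) = 24*(-18 - 3*16) = 24*(-18 - 48) = 24*(-66) = -1584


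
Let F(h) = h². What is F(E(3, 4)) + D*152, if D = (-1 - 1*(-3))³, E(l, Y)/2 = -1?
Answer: 1220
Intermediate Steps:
E(l, Y) = -2 (E(l, Y) = 2*(-1) = -2)
D = 8 (D = (-1 + 3)³ = 2³ = 8)
F(E(3, 4)) + D*152 = (-2)² + 8*152 = 4 + 1216 = 1220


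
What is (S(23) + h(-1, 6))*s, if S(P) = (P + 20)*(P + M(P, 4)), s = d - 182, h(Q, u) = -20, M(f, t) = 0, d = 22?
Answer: -155040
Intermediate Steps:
s = -160 (s = 22 - 182 = -160)
S(P) = P*(20 + P) (S(P) = (P + 20)*(P + 0) = (20 + P)*P = P*(20 + P))
(S(23) + h(-1, 6))*s = (23*(20 + 23) - 20)*(-160) = (23*43 - 20)*(-160) = (989 - 20)*(-160) = 969*(-160) = -155040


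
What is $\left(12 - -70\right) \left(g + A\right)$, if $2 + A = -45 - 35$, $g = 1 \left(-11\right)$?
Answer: $-7626$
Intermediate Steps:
$g = -11$
$A = -82$ ($A = -2 - 80 = -82$)
$\left(12 - -70\right) \left(g + A\right) = \left(12 - -70\right) \left(-11 - 82\right) = \left(12 + 70\right) \left(-93\right) = 82 \left(-93\right) = -7626$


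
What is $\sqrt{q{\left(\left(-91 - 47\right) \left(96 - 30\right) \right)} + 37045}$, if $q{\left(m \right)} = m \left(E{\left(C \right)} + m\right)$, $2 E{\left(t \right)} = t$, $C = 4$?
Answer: $7 \sqrt{1693357} \approx 9109.0$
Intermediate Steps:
$E{\left(t \right)} = \frac{t}{2}$
$q{\left(m \right)} = m \left(2 + m\right)$ ($q{\left(m \right)} = m \left(\frac{1}{2} \cdot 4 + m\right) = m \left(2 + m\right)$)
$\sqrt{q{\left(\left(-91 - 47\right) \left(96 - 30\right) \right)} + 37045} = \sqrt{\left(-91 - 47\right) \left(96 - 30\right) \left(2 + \left(-91 - 47\right) \left(96 - 30\right)\right) + 37045} = \sqrt{\left(-138\right) 66 \left(2 - 9108\right) + 37045} = \sqrt{- 9108 \left(2 - 9108\right) + 37045} = \sqrt{\left(-9108\right) \left(-9106\right) + 37045} = \sqrt{82937448 + 37045} = \sqrt{82974493} = 7 \sqrt{1693357}$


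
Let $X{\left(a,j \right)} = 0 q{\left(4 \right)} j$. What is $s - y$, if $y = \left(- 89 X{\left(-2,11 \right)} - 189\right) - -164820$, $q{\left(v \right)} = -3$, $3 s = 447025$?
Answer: $- \frac{46868}{3} \approx -15623.0$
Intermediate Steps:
$s = \frac{447025}{3}$ ($s = \frac{1}{3} \cdot 447025 = \frac{447025}{3} \approx 1.4901 \cdot 10^{5}$)
$X{\left(a,j \right)} = 0$ ($X{\left(a,j \right)} = 0 \left(-3\right) j = 0 j = 0$)
$y = 164631$ ($y = \left(\left(-89\right) 0 - 189\right) - -164820 = \left(0 - 189\right) + 164820 = -189 + 164820 = 164631$)
$s - y = \frac{447025}{3} - 164631 = - \frac{46868}{3}$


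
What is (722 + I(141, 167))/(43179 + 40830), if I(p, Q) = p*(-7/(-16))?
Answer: 12539/1344144 ≈ 0.0093286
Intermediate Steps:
I(p, Q) = 7*p/16 (I(p, Q) = p*(-7*(-1/16)) = p*(7/16) = 7*p/16)
(722 + I(141, 167))/(43179 + 40830) = (722 + (7/16)*141)/(43179 + 40830) = (722 + 987/16)/84009 = (12539/16)*(1/84009) = 12539/1344144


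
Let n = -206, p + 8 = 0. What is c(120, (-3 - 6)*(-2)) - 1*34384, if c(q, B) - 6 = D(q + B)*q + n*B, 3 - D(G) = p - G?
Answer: -20206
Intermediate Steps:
p = -8 (p = -8 + 0 = -8)
D(G) = 11 + G (D(G) = 3 - (-8 - G) = 3 + (8 + G) = 11 + G)
c(q, B) = 6 - 206*B + q*(11 + B + q) (c(q, B) = 6 + ((11 + (q + B))*q - 206*B) = 6 + ((11 + (B + q))*q - 206*B) = 6 + ((11 + B + q)*q - 206*B) = 6 + (q*(11 + B + q) - 206*B) = 6 + (-206*B + q*(11 + B + q)) = 6 - 206*B + q*(11 + B + q))
c(120, (-3 - 6)*(-2)) - 1*34384 = (6 - 206*(-3 - 6)*(-2) + 120*(11 + (-3 - 6)*(-2) + 120)) - 1*34384 = (6 - (-1854)*(-2) + 120*(11 - 9*(-2) + 120)) - 34384 = (6 - 206*18 + 120*(11 + 18 + 120)) - 34384 = (6 - 3708 + 120*149) - 34384 = (6 - 3708 + 17880) - 34384 = 14178 - 34384 = -20206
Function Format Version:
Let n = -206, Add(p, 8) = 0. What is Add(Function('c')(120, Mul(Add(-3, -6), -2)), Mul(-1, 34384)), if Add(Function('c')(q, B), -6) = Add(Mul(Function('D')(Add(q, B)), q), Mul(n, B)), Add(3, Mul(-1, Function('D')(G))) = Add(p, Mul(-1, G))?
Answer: -20206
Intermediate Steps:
p = -8 (p = Add(-8, 0) = -8)
Function('D')(G) = Add(11, G) (Function('D')(G) = Add(3, Mul(-1, Add(-8, Mul(-1, G)))) = Add(3, Add(8, G)) = Add(11, G))
Function('c')(q, B) = Add(6, Mul(-206, B), Mul(q, Add(11, B, q))) (Function('c')(q, B) = Add(6, Add(Mul(Add(11, Add(q, B)), q), Mul(-206, B))) = Add(6, Add(Mul(Add(11, Add(B, q)), q), Mul(-206, B))) = Add(6, Add(Mul(Add(11, B, q), q), Mul(-206, B))) = Add(6, Add(Mul(q, Add(11, B, q)), Mul(-206, B))) = Add(6, Add(Mul(-206, B), Mul(q, Add(11, B, q)))) = Add(6, Mul(-206, B), Mul(q, Add(11, B, q))))
Add(Function('c')(120, Mul(Add(-3, -6), -2)), Mul(-1, 34384)) = Add(Add(6, Mul(-206, Mul(Add(-3, -6), -2)), Mul(120, Add(11, Mul(Add(-3, -6), -2), 120))), Mul(-1, 34384)) = Add(Add(6, Mul(-206, Mul(-9, -2)), Mul(120, Add(11, Mul(-9, -2), 120))), -34384) = Add(Add(6, Mul(-206, 18), Mul(120, Add(11, 18, 120))), -34384) = Add(Add(6, -3708, Mul(120, 149)), -34384) = Add(Add(6, -3708, 17880), -34384) = Add(14178, -34384) = -20206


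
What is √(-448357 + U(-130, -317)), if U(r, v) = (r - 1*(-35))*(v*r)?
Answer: I*√4363307 ≈ 2088.9*I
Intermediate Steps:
U(r, v) = r*v*(35 + r) (U(r, v) = (r + 35)*(r*v) = (35 + r)*(r*v) = r*v*(35 + r))
√(-448357 + U(-130, -317)) = √(-448357 - 130*(-317)*(35 - 130)) = √(-448357 - 130*(-317)*(-95)) = √(-448357 - 3914950) = √(-4363307) = I*√4363307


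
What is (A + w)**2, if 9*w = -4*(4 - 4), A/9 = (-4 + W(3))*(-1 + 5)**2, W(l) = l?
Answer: 20736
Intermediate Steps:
A = -144 (A = 9*((-4 + 3)*(-1 + 5)**2) = 9*(-1*4**2) = 9*(-1*16) = 9*(-16) = -144)
w = 0 (w = (-4*(4 - 4))/9 = (-4*0)/9 = (1/9)*0 = 0)
(A + w)**2 = (-144 + 0)**2 = (-144)**2 = 20736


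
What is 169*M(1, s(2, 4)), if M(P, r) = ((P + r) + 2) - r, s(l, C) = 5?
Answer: 507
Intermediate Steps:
M(P, r) = 2 + P (M(P, r) = (2 + P + r) - r = 2 + P)
169*M(1, s(2, 4)) = 169*(2 + 1) = 169*3 = 507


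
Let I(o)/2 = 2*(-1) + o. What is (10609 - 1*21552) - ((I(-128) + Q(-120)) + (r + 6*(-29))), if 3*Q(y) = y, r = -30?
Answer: -10439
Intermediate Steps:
Q(y) = y/3
I(o) = -4 + 2*o (I(o) = 2*(2*(-1) + o) = 2*(-2 + o) = -4 + 2*o)
(10609 - 1*21552) - ((I(-128) + Q(-120)) + (r + 6*(-29))) = (10609 - 1*21552) - (((-4 + 2*(-128)) + (⅓)*(-120)) + (-30 + 6*(-29))) = (10609 - 21552) - (((-4 - 256) - 40) + (-30 - 174)) = -10943 - ((-260 - 40) - 204) = -10943 - (-300 - 204) = -10943 - 1*(-504) = -10943 + 504 = -10439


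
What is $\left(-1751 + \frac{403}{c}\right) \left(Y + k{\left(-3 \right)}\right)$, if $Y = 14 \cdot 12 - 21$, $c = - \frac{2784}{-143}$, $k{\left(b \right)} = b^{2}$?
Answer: $- \frac{62623015}{232} \approx -2.6993 \cdot 10^{5}$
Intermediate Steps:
$c = \frac{2784}{143}$ ($c = \left(-2784\right) \left(- \frac{1}{143}\right) = \frac{2784}{143} \approx 19.469$)
$Y = 147$ ($Y = 168 - 21 = 147$)
$\left(-1751 + \frac{403}{c}\right) \left(Y + k{\left(-3 \right)}\right) = \left(-1751 + \frac{403}{\frac{2784}{143}}\right) \left(147 + \left(-3\right)^{2}\right) = \left(-1751 + 403 \cdot \frac{143}{2784}\right) \left(147 + 9\right) = \left(-1751 + \frac{57629}{2784}\right) 156 = \left(- \frac{4817155}{2784}\right) 156 = - \frac{62623015}{232}$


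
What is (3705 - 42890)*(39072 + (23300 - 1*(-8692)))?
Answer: -2784642840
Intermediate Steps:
(3705 - 42890)*(39072 + (23300 - 1*(-8692))) = -39185*(39072 + (23300 + 8692)) = -39185*(39072 + 31992) = -39185*71064 = -2784642840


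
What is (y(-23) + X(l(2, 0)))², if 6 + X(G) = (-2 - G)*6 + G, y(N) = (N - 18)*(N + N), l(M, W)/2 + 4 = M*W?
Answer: 3640464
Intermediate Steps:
l(M, W) = -8 + 2*M*W (l(M, W) = -8 + 2*(M*W) = -8 + 2*M*W)
y(N) = 2*N*(-18 + N) (y(N) = (-18 + N)*(2*N) = 2*N*(-18 + N))
X(G) = -18 - 5*G (X(G) = -6 + ((-2 - G)*6 + G) = -6 + ((-12 - 6*G) + G) = -6 + (-12 - 5*G) = -18 - 5*G)
(y(-23) + X(l(2, 0)))² = (2*(-23)*(-18 - 23) + (-18 - 5*(-8 + 2*2*0)))² = (2*(-23)*(-41) + (-18 - 5*(-8 + 0)))² = (1886 + (-18 - 5*(-8)))² = (1886 + (-18 + 40))² = (1886 + 22)² = 1908² = 3640464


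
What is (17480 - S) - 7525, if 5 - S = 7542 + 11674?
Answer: 29166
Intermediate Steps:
S = -19211 (S = 5 - (7542 + 11674) = 5 - 1*19216 = 5 - 19216 = -19211)
(17480 - S) - 7525 = (17480 - 1*(-19211)) - 7525 = (17480 + 19211) - 7525 = 36691 - 7525 = 29166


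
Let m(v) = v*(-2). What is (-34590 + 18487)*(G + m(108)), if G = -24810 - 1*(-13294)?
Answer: 188920396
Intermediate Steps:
G = -11516 (G = -24810 + 13294 = -11516)
m(v) = -2*v
(-34590 + 18487)*(G + m(108)) = (-34590 + 18487)*(-11516 - 2*108) = -16103*(-11516 - 216) = -16103*(-11732) = 188920396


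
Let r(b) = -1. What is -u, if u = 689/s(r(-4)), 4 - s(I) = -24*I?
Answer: 689/20 ≈ 34.450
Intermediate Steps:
s(I) = 4 + 24*I (s(I) = 4 - (-24)*I = 4 + 24*I)
u = -689/20 (u = 689/(4 + 24*(-1)) = 689/(4 - 24) = 689/(-20) = 689*(-1/20) = -689/20 ≈ -34.450)
-u = -1*(-689/20) = 689/20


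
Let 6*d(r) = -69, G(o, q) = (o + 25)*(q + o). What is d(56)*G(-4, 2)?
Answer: 483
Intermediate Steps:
G(o, q) = (25 + o)*(o + q)
d(r) = -23/2 (d(r) = (⅙)*(-69) = -23/2)
d(56)*G(-4, 2) = -23*((-4)² + 25*(-4) + 25*2 - 4*2)/2 = -23*(16 - 100 + 50 - 8)/2 = -23/2*(-42) = 483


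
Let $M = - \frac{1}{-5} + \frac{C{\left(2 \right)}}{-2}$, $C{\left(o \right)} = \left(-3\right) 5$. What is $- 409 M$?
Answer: $- \frac{31493}{10} \approx -3149.3$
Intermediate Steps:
$C{\left(o \right)} = -15$
$M = \frac{77}{10}$ ($M = - \frac{1}{-5} - \frac{15}{-2} = \left(-1\right) \left(- \frac{1}{5}\right) - - \frac{15}{2} = \frac{1}{5} + \frac{15}{2} = \frac{77}{10} \approx 7.7$)
$- 409 M = \left(-409\right) \frac{77}{10} = - \frac{31493}{10}$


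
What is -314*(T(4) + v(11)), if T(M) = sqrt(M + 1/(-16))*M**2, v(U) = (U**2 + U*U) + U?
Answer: -79442 - 3768*sqrt(7) ≈ -89411.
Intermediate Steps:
v(U) = U + 2*U**2 (v(U) = (U**2 + U**2) + U = 2*U**2 + U = U + 2*U**2)
T(M) = M**2*sqrt(-1/16 + M) (T(M) = sqrt(M - 1/16)*M**2 = sqrt(-1/16 + M)*M**2 = M**2*sqrt(-1/16 + M))
-314*(T(4) + v(11)) = -314*((1/4)*4**2*sqrt(-1 + 16*4) + 11*(1 + 2*11)) = -314*((1/4)*16*sqrt(-1 + 64) + 11*(1 + 22)) = -314*((1/4)*16*sqrt(63) + 11*23) = -314*((1/4)*16*(3*sqrt(7)) + 253) = -314*(12*sqrt(7) + 253) = -314*(253 + 12*sqrt(7)) = -79442 - 3768*sqrt(7)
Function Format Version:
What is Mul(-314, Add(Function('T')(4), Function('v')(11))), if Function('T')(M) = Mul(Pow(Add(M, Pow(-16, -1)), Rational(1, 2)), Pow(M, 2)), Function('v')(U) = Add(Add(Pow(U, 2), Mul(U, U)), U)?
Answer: Add(-79442, Mul(-3768, Pow(7, Rational(1, 2)))) ≈ -89411.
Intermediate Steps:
Function('v')(U) = Add(U, Mul(2, Pow(U, 2))) (Function('v')(U) = Add(Add(Pow(U, 2), Pow(U, 2)), U) = Add(Mul(2, Pow(U, 2)), U) = Add(U, Mul(2, Pow(U, 2))))
Function('T')(M) = Mul(Pow(M, 2), Pow(Add(Rational(-1, 16), M), Rational(1, 2))) (Function('T')(M) = Mul(Pow(Add(M, Rational(-1, 16)), Rational(1, 2)), Pow(M, 2)) = Mul(Pow(Add(Rational(-1, 16), M), Rational(1, 2)), Pow(M, 2)) = Mul(Pow(M, 2), Pow(Add(Rational(-1, 16), M), Rational(1, 2))))
Mul(-314, Add(Function('T')(4), Function('v')(11))) = Mul(-314, Add(Mul(Rational(1, 4), Pow(4, 2), Pow(Add(-1, Mul(16, 4)), Rational(1, 2))), Mul(11, Add(1, Mul(2, 11))))) = Mul(-314, Add(Mul(Rational(1, 4), 16, Pow(Add(-1, 64), Rational(1, 2))), Mul(11, Add(1, 22)))) = Mul(-314, Add(Mul(Rational(1, 4), 16, Pow(63, Rational(1, 2))), Mul(11, 23))) = Mul(-314, Add(Mul(Rational(1, 4), 16, Mul(3, Pow(7, Rational(1, 2)))), 253)) = Mul(-314, Add(Mul(12, Pow(7, Rational(1, 2))), 253)) = Mul(-314, Add(253, Mul(12, Pow(7, Rational(1, 2))))) = Add(-79442, Mul(-3768, Pow(7, Rational(1, 2))))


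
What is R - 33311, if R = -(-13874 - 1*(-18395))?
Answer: -37832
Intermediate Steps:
R = -4521 (R = -(-13874 + 18395) = -1*4521 = -4521)
R - 33311 = -4521 - 33311 = -37832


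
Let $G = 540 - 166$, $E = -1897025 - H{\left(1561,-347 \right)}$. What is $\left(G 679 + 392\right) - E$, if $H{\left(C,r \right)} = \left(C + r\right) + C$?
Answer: $2154138$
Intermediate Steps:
$H{\left(C,r \right)} = r + 2 C$
$E = -1899800$ ($E = -1897025 - \left(-347 + 2 \cdot 1561\right) = -1897025 - \left(-347 + 3122\right) = -1897025 - 2775 = -1899800$)
$G = 374$ ($G = 540 - 166 = 374$)
$\left(G 679 + 392\right) - E = \left(374 \cdot 679 + 392\right) - -1899800 = \left(253946 + 392\right) + 1899800 = 254338 + 1899800 = 2154138$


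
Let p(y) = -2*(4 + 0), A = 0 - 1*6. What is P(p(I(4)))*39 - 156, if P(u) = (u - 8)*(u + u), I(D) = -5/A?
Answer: 9828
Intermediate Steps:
A = -6 (A = 0 - 6 = -6)
I(D) = 5/6 (I(D) = -5/(-6) = -5*(-1/6) = 5/6)
p(y) = -8 (p(y) = -2*4 = -8)
P(u) = 2*u*(-8 + u) (P(u) = (-8 + u)*(2*u) = 2*u*(-8 + u))
P(p(I(4)))*39 - 156 = (2*(-8)*(-8 - 8))*39 - 156 = (2*(-8)*(-16))*39 - 156 = 256*39 - 156 = 9984 - 156 = 9828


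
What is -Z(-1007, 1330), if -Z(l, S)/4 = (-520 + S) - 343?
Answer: 1868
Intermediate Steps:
Z(l, S) = 3452 - 4*S (Z(l, S) = -4*((-520 + S) - 343) = -4*(-863 + S) = 3452 - 4*S)
-Z(-1007, 1330) = -(3452 - 4*1330) = -(3452 - 5320) = -1*(-1868) = 1868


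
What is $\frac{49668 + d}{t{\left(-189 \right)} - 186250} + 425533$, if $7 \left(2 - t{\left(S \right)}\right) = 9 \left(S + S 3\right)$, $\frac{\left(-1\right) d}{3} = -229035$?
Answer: $\frac{78840315335}{185276} \approx 4.2553 \cdot 10^{5}$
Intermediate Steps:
$d = 687105$ ($d = \left(-3\right) \left(-229035\right) = 687105$)
$t{\left(S \right)} = 2 - \frac{36 S}{7}$ ($t{\left(S \right)} = 2 - \frac{9 \left(S + S 3\right)}{7} = 2 - \frac{9 \left(S + 3 S\right)}{7} = 2 - \frac{9 \cdot 4 S}{7} = 2 - \frac{36 S}{7}$)
$\frac{49668 + d}{t{\left(-189 \right)} - 186250} + 425533 = \frac{49668 + 687105}{\left(2 - -972\right) - 186250} + 425533 = \frac{736773}{\left(2 + 972\right) - 186250} + 425533 = \frac{736773}{974 - 186250} + 425533 = \frac{736773}{-185276} + 425533 = 736773 \left(- \frac{1}{185276}\right) + 425533 = - \frac{736773}{185276} + 425533 = \frac{78840315335}{185276}$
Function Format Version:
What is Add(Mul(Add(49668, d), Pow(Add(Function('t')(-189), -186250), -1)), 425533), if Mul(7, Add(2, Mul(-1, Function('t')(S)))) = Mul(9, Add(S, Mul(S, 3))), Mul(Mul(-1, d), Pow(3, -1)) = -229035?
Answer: Rational(78840315335, 185276) ≈ 4.2553e+5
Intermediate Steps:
d = 687105 (d = Mul(-3, -229035) = 687105)
Function('t')(S) = Add(2, Mul(Rational(-36, 7), S)) (Function('t')(S) = Add(2, Mul(Rational(-1, 7), Mul(9, Add(S, Mul(S, 3))))) = Add(2, Mul(Rational(-1, 7), Mul(9, Add(S, Mul(3, S))))) = Add(2, Mul(Rational(-1, 7), Mul(9, Mul(4, S)))) = Add(2, Mul(Rational(-1, 7), Mul(36, S))) = Add(2, Mul(Rational(-36, 7), S)))
Add(Mul(Add(49668, d), Pow(Add(Function('t')(-189), -186250), -1)), 425533) = Add(Mul(Add(49668, 687105), Pow(Add(Add(2, Mul(Rational(-36, 7), -189)), -186250), -1)), 425533) = Add(Mul(736773, Pow(Add(Add(2, 972), -186250), -1)), 425533) = Add(Mul(736773, Pow(Add(974, -186250), -1)), 425533) = Add(Mul(736773, Pow(-185276, -1)), 425533) = Add(Mul(736773, Rational(-1, 185276)), 425533) = Add(Rational(-736773, 185276), 425533) = Rational(78840315335, 185276)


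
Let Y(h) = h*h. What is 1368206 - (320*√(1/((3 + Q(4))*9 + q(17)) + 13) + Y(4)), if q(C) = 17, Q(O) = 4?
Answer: 1368190 - 16*√5205 ≈ 1.3670e+6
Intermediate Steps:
Y(h) = h²
1368206 - (320*√(1/((3 + Q(4))*9 + q(17)) + 13) + Y(4)) = 1368206 - (320*√(1/((3 + 4)*9 + 17) + 13) + 4²) = 1368206 - (320*√(1/(7*9 + 17) + 13) + 16) = 1368206 - (320*√(1/(63 + 17) + 13) + 16) = 1368206 - (320*√(1/80 + 13) + 16) = 1368206 - (320*√(1041/80) + 16) = 1368206 - (320*(√5205/20) + 16) = 1368206 - (16*√5205 + 16) = 1368206 - (16 + 16*√5205) = 1368206 + (-16 - 16*√5205) = 1368190 - 16*√5205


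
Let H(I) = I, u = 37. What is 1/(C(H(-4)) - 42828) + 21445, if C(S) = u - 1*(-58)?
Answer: 916409184/42733 ≈ 21445.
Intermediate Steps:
C(S) = 95 (C(S) = 37 - 1*(-58) = 37 + 58 = 95)
1/(C(H(-4)) - 42828) + 21445 = 1/(95 - 42828) + 21445 = 1/(-42733) + 21445 = -1/42733 + 21445 = 916409184/42733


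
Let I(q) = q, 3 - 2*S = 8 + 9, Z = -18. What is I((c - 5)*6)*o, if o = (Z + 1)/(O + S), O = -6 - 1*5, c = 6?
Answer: 17/3 ≈ 5.6667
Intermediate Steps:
S = -7 (S = 3/2 - (8 + 9)/2 = 3/2 - ½*17 = 3/2 - 17/2 = -7)
O = -11 (O = -6 - 5 = -11)
o = 17/18 (o = (-18 + 1)/(-11 - 7) = -17/(-18) = -17*(-1/18) = 17/18 ≈ 0.94444)
I((c - 5)*6)*o = ((6 - 5)*6)*(17/18) = (1*6)*(17/18) = 6*(17/18) = 17/3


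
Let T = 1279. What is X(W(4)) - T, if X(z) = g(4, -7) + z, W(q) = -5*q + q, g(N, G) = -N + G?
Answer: -1306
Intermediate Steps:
g(N, G) = G - N
W(q) = -4*q
X(z) = -11 + z (X(z) = (-7 - 1*4) + z = (-7 - 4) + z = -11 + z)
X(W(4)) - T = (-11 - 4*4) - 1*1279 = (-11 - 16) - 1279 = -27 - 1279 = -1306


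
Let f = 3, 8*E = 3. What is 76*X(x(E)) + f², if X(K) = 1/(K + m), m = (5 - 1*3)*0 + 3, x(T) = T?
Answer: 851/27 ≈ 31.519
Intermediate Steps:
E = 3/8 (E = (⅛)*3 = 3/8 ≈ 0.37500)
m = 3 (m = (5 - 3)*0 + 3 = 2*0 + 3 = 0 + 3 = 3)
X(K) = 1/(3 + K) (X(K) = 1/(K + 3) = 1/(3 + K))
76*X(x(E)) + f² = 76/(3 + 3/8) + 3² = 76/(27/8) + 9 = 76*(8/27) + 9 = 608/27 + 9 = 851/27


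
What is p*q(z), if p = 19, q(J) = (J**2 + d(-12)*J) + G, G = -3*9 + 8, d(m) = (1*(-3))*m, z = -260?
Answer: 1106199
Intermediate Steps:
d(m) = -3*m
G = -19 (G = -27 + 8 = -19)
q(J) = -19 + J**2 + 36*J (q(J) = (J**2 + (-3*(-12))*J) - 19 = (J**2 + 36*J) - 19 = -19 + J**2 + 36*J)
p*q(z) = 19*(-19 + (-260)**2 + 36*(-260)) = 19*(-19 + 67600 - 9360) = 19*58221 = 1106199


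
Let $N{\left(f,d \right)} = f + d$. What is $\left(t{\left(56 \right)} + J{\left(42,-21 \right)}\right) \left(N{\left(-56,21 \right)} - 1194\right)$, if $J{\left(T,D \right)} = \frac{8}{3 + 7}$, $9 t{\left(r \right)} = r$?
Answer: $- \frac{388364}{45} \approx -8630.3$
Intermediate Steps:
$t{\left(r \right)} = \frac{r}{9}$
$J{\left(T,D \right)} = \frac{4}{5}$ ($J{\left(T,D \right)} = \frac{8}{10} = 8 \cdot \frac{1}{10} = \frac{4}{5}$)
$N{\left(f,d \right)} = d + f$
$\left(t{\left(56 \right)} + J{\left(42,-21 \right)}\right) \left(N{\left(-56,21 \right)} - 1194\right) = \left(\frac{1}{9} \cdot 56 + \frac{4}{5}\right) \left(\left(21 - 56\right) - 1194\right) = \left(\frac{56}{9} + \frac{4}{5}\right) \left(-35 - 1194\right) = \frac{316}{45} \left(-1229\right) = - \frac{388364}{45}$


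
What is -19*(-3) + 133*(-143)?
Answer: -18962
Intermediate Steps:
-19*(-3) + 133*(-143) = 57 - 19019 = -18962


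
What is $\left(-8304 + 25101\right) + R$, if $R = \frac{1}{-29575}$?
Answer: $\frac{496771274}{29575} \approx 16797.0$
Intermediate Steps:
$R = - \frac{1}{29575} \approx -3.3812 \cdot 10^{-5}$
$\left(-8304 + 25101\right) + R = \left(-8304 + 25101\right) - \frac{1}{29575} = 16797 - \frac{1}{29575} = \frac{496771274}{29575}$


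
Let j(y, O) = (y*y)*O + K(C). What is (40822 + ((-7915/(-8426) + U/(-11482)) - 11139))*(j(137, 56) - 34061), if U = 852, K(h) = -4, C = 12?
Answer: 1460326537932710583/48373666 ≈ 3.0188e+10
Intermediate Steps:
j(y, O) = -4 + O*y**2 (j(y, O) = (y*y)*O - 4 = y**2*O - 4 = O*y**2 - 4 = -4 + O*y**2)
(40822 + ((-7915/(-8426) + U/(-11482)) - 11139))*(j(137, 56) - 34061) = (40822 + ((-7915/(-8426) + 852/(-11482)) - 11139))*((-4 + 56*137**2) - 34061) = (40822 + ((-7915*(-1/8426) + 852*(-1/11482)) - 11139))*((-4 + 56*18769) - 34061) = (40822 + ((7915/8426 - 426/5741) - 11139))*((-4 + 1051064) - 34061) = (40822 + (41850539/48373666 - 11139))*(1051060 - 34061) = (40822 - 538792415035/48373666)*1016999 = (1435917378417/48373666)*1016999 = 1460326537932710583/48373666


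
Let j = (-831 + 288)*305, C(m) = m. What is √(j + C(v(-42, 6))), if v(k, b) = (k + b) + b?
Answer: 9*I*√2045 ≈ 407.0*I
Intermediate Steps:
v(k, b) = k + 2*b (v(k, b) = (b + k) + b = k + 2*b)
j = -165615 (j = -543*305 = -165615)
√(j + C(v(-42, 6))) = √(-165615 + (-42 + 2*6)) = √(-165615 + (-42 + 12)) = √(-165615 - 30) = √(-165645) = 9*I*√2045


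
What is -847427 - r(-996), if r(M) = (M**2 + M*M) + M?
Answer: -2830463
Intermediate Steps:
r(M) = M + 2*M**2 (r(M) = (M**2 + M**2) + M = 2*M**2 + M = M + 2*M**2)
-847427 - r(-996) = -847427 - (-996)*(1 + 2*(-996)) = -847427 - (-996)*(1 - 1992) = -847427 - (-996)*(-1991) = -847427 - 1*1983036 = -847427 - 1983036 = -2830463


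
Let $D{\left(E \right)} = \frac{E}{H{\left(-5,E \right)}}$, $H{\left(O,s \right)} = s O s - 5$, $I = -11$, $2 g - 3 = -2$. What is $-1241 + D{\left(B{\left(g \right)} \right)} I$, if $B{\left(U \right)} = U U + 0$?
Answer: $- \frac{105441}{85} \approx -1240.5$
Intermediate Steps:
$g = \frac{1}{2}$ ($g = \frac{3}{2} + \frac{1}{2} \left(-2\right) = \frac{3}{2} - 1 = \frac{1}{2} \approx 0.5$)
$H{\left(O,s \right)} = -5 + O s^{2}$ ($H{\left(O,s \right)} = O s s - 5 = O s^{2} - 5 = -5 + O s^{2}$)
$B{\left(U \right)} = U^{2}$ ($B{\left(U \right)} = U^{2} + 0 = U^{2}$)
$D{\left(E \right)} = \frac{E}{-5 - 5 E^{2}}$
$-1241 + D{\left(B{\left(g \right)} \right)} I = -1241 + - \frac{1}{4 \left(5 + 5 \left(\left(\frac{1}{2}\right)^{2}\right)^{2}\right)} \left(-11\right) = -1241 + \left(-1\right) \frac{1}{4} \frac{1}{5 + \frac{5}{16}} \left(-11\right) = -1241 + \left(-1\right) \frac{1}{4} \frac{1}{\frac{85}{16}} \left(-11\right) = -1241 + \left(-1\right) \frac{1}{4} \cdot \frac{16}{85} \left(-11\right) = -1241 - - \frac{44}{85} = -1241 + \frac{44}{85} = - \frac{105441}{85}$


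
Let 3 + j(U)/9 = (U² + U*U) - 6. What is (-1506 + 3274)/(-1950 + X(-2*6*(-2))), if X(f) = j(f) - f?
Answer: 104/489 ≈ 0.21268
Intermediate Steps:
j(U) = -81 + 18*U² (j(U) = -27 + 9*((U² + U*U) - 6) = -27 + 9*((U² + U²) - 6) = -27 + 9*(2*U² - 6) = -27 + 9*(-6 + 2*U²) = -27 + (-54 + 18*U²) = -81 + 18*U²)
X(f) = -81 - f + 18*f² (X(f) = (-81 + 18*f²) - f = -81 - f + 18*f²)
(-1506 + 3274)/(-1950 + X(-2*6*(-2))) = (-1506 + 3274)/(-1950 + (-81 - (-2*6)*(-2) + 18*(-2*6*(-2))²)) = 1768/(-1950 + (-81 - (-12)*(-2) + 18*(-12*(-2))²)) = 1768/(-1950 + (-81 - 1*24 + 18*24²)) = 1768/(-1950 + (-81 - 24 + 18*576)) = 1768/(-1950 + (-81 - 24 + 10368)) = 1768/(-1950 + 10263) = 1768/8313 = 1768*(1/8313) = 104/489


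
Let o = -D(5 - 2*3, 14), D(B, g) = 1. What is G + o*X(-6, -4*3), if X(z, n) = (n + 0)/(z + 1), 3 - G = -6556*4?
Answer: 131123/5 ≈ 26225.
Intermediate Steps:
G = 26227 (G = 3 - (-6556)*4 = 3 - 1*(-26224) = 3 + 26224 = 26227)
X(z, n) = n/(1 + z)
o = -1 (o = -1*1 = -1)
G + o*X(-6, -4*3) = 26227 - (-4*3)/(1 - 6) = 26227 - (-12)/(-5) = 26227 - (-12)*(-1)/5 = 26227 - 1*12/5 = 26227 - 12/5 = 131123/5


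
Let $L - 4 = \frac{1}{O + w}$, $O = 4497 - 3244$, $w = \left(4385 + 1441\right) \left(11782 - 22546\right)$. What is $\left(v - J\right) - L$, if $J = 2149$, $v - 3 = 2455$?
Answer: $\frac{19126492356}{62709811} \approx 305.0$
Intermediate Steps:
$v = 2458$ ($v = 3 + 2455 = 2458$)
$w = -62711064$ ($w = 5826 \left(-10764\right) = -62711064$)
$O = 1253$ ($O = 4497 - 3244 = 1253$)
$L = \frac{250839243}{62709811}$ ($L = 4 + \frac{1}{1253 - 62711064} = 4 + \frac{1}{-62709811} = 4 - \frac{1}{62709811} = \frac{250839243}{62709811} \approx 4.0$)
$\left(v - J\right) - L = \left(2458 - 2149\right) - \frac{250839243}{62709811} = 309 - \frac{250839243}{62709811} = \frac{19126492356}{62709811}$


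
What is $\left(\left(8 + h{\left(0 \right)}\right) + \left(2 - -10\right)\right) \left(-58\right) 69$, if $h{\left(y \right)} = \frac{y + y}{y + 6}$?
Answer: $-80040$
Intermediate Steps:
$h{\left(y \right)} = \frac{2 y}{6 + y}$
$\left(\left(8 + h{\left(0 \right)}\right) + \left(2 - -10\right)\right) \left(-58\right) 69 = \left(\left(8 + 2 \cdot 0 \frac{1}{6 + 0}\right) + \left(2 - -10\right)\right) \left(-58\right) 69 = \left(\left(8 + 2 \cdot 0 \cdot \frac{1}{6}\right) + \left(2 + 10\right)\right) \left(-58\right) 69 = \left(\left(8 + 2 \cdot 0 \cdot \frac{1}{6}\right) + 12\right) \left(-58\right) 69 = \left(\left(8 + 0\right) + 12\right) \left(-58\right) 69 = \left(8 + 12\right) \left(-58\right) 69 = 20 \left(-58\right) 69 = \left(-1160\right) 69 = -80040$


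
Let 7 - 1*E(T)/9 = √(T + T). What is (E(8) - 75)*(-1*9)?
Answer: 432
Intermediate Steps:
E(T) = 63 - 9*√2*√T (E(T) = 63 - 9*√(T + T) = 63 - 9*√2*√T)
(E(8) - 75)*(-1*9) = ((63 - 9*√2*√8) - 75)*(-1*9) = ((63 - 9*√2*2*√2) - 75)*(-9) = ((63 - 36) - 75)*(-9) = (27 - 75)*(-9) = -48*(-9) = 432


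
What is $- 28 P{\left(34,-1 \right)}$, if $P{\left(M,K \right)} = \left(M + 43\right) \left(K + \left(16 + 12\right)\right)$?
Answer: $-58212$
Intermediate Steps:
$P{\left(M,K \right)} = \left(28 + K\right) \left(43 + M\right)$ ($P{\left(M,K \right)} = \left(43 + M\right) \left(K + 28\right) = \left(43 + M\right) \left(28 + K\right) = \left(28 + K\right) \left(43 + M\right)$)
$- 28 P{\left(34,-1 \right)} = - 28 \left(1204 + 28 \cdot 34 + 43 \left(-1\right) - 34\right) = - 28 \left(1204 + 952 - 43 - 34\right) = \left(-28\right) 2079 = -58212$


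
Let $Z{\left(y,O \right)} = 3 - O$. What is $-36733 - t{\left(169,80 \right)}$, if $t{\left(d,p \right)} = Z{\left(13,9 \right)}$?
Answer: $-36727$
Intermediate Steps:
$t{\left(d,p \right)} = -6$ ($t{\left(d,p \right)} = 3 - 9 = -6$)
$-36733 - t{\left(169,80 \right)} = -36733 - -6 = -36733 + 6 = -36727$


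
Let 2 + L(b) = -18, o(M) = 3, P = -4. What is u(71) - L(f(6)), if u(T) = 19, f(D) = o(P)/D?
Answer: 39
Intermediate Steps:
f(D) = 3/D
L(b) = -20 (L(b) = -2 - 18 = -20)
u(71) - L(f(6)) = 19 - 1*(-20) = 19 + 20 = 39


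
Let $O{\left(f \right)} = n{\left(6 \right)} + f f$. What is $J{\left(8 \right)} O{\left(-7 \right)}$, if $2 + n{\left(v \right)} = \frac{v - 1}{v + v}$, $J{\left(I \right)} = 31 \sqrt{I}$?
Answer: $\frac{17639 \sqrt{2}}{6} \approx 4157.6$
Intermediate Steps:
$n{\left(v \right)} = -2 + \frac{-1 + v}{2 v}$ ($n{\left(v \right)} = -2 + \frac{v - 1}{v + v} = -2 + \frac{-1 + v}{2 v}$)
$O{\left(f \right)} = - \frac{19}{12} + f^{2}$ ($O{\left(f \right)} = \frac{-1 - 18}{2 \cdot 6} + f f = \frac{1}{2} \cdot \frac{1}{6} \left(-1 - 18\right) + f^{2} = \frac{1}{2} \cdot \frac{1}{6} \left(-19\right) + f^{2} = - \frac{19}{12} + f^{2}$)
$J{\left(8 \right)} O{\left(-7 \right)} = 31 \sqrt{8} \left(- \frac{19}{12} + \left(-7\right)^{2}\right) = 31 \cdot 2 \sqrt{2} \left(- \frac{19}{12} + 49\right) = 62 \sqrt{2} \cdot \frac{569}{12} = \frac{17639 \sqrt{2}}{6}$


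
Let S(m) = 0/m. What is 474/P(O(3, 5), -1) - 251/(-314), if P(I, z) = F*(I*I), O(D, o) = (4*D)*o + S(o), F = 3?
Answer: 238303/282600 ≈ 0.84325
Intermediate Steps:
S(m) = 0
O(D, o) = 4*D*o (O(D, o) = (4*D)*o + 0 = 4*D*o + 0 = 4*D*o)
P(I, z) = 3*I² (P(I, z) = 3*(I*I) = 3*I²)
474/P(O(3, 5), -1) - 251/(-314) = 474/((3*(4*3*5)²)) - 251/(-314) = 474/((3*60²)) - 251*(-1/314) = 474/((3*3600)) + 251/314 = 474/10800 + 251/314 = 474*(1/10800) + 251/314 = 79/1800 + 251/314 = 238303/282600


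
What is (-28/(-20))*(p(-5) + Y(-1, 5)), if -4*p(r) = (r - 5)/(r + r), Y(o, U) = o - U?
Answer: -35/4 ≈ -8.7500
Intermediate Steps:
p(r) = -(-5 + r)/(8*r) (p(r) = -(r - 5)/(4*(r + r)) = -(-5 + r)/(4*(2*r)) = -(-5 + r)*1/(2*r)/4 = -(-5 + r)/(8*r))
(-28/(-20))*(p(-5) + Y(-1, 5)) = (-28/(-20))*((1/8)*(5 - 1*(-5))/(-5) + (-1 - 1*5)) = (-28*(-1/20))*((1/8)*(-1/5)*(5 + 5) + (-1 - 5)) = 7*((1/8)*(-1/5)*10 - 6)/5 = 7*(-1/4 - 6)/5 = (7/5)*(-25/4) = -35/4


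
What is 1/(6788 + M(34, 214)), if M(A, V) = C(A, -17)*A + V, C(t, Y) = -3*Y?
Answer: 1/8736 ≈ 0.00011447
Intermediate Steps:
M(A, V) = V + 51*A (M(A, V) = (-3*(-17))*A + V = 51*A + V = V + 51*A)
1/(6788 + M(34, 214)) = 1/(6788 + (214 + 51*34)) = 1/(6788 + (214 + 1734)) = 1/(6788 + 1948) = 1/8736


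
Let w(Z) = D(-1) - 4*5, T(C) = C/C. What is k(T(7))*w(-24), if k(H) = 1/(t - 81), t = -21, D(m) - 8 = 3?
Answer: 3/34 ≈ 0.088235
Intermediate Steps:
D(m) = 11 (D(m) = 8 + 3 = 11)
T(C) = 1
w(Z) = -9 (w(Z) = 11 - 4*5 = 11 - 20 = -9)
k(H) = -1/102 (k(H) = 1/(-21 - 81) = 1/(-102) = -1/102)
k(T(7))*w(-24) = -1/102*(-9) = 3/34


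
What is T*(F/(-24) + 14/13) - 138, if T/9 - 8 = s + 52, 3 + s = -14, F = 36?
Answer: -7845/26 ≈ -301.73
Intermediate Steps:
s = -17 (s = -3 - 14 = -17)
T = 387 (T = 72 + 9*(-17 + 52) = 72 + 9*35 = 72 + 315 = 387)
T*(F/(-24) + 14/13) - 138 = 387*(36/(-24) + 14/13) - 138 = 387*(36*(-1/24) + 14*(1/13)) - 138 = 387*(-3/2 + 14/13) - 138 = 387*(-11/26) - 138 = -4257/26 - 138 = -7845/26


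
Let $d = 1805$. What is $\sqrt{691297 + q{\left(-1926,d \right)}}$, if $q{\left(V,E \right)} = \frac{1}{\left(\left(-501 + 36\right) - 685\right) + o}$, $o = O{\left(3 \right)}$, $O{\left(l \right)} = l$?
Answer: $\frac{3 \sqrt{101052950414}}{1147} \approx 831.44$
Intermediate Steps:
$o = 3$
$q{\left(V,E \right)} = - \frac{1}{1147}$ ($q{\left(V,E \right)} = \frac{1}{\left(\left(-501 + 36\right) - 685\right) + 3} = \frac{1}{\left(-465 - 685\right) + 3} = \frac{1}{-1150 + 3} = \frac{1}{-1147} = - \frac{1}{1147}$)
$\sqrt{691297 + q{\left(-1926,d \right)}} = \sqrt{691297 - \frac{1}{1147}} = \sqrt{\frac{792917658}{1147}} = \frac{3 \sqrt{101052950414}}{1147}$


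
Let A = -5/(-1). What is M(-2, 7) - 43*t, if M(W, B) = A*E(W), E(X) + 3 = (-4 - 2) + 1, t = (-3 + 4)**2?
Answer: -83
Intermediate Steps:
A = 5 (A = -5*(-1) = 5)
t = 1 (t = 1**2 = 1)
E(X) = -8 (E(X) = -3 + ((-4 - 2) + 1) = -3 + (-6 + 1) = -3 - 5 = -8)
M(W, B) = -40 (M(W, B) = 5*(-8) = -40)
M(-2, 7) - 43*t = -40 - 43*1 = -40 - 43 = -83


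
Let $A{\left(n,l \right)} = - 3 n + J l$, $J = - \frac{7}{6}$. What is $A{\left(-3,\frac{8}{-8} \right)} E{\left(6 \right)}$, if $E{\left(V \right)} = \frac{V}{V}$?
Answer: $\frac{61}{6} \approx 10.167$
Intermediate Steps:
$J = - \frac{7}{6}$ ($J = \left(-7\right) \frac{1}{6} = - \frac{7}{6} \approx -1.1667$)
$E{\left(V \right)} = 1$
$A{\left(n,l \right)} = - 3 n - \frac{7 l}{6}$
$A{\left(-3,\frac{8}{-8} \right)} E{\left(6 \right)} = \left(\left(-3\right) \left(-3\right) - \frac{7 \frac{8}{-8}}{6}\right) 1 = \left(9 - \frac{7 \cdot 8 \left(- \frac{1}{8}\right)}{6}\right) 1 = \left(9 - - \frac{7}{6}\right) 1 = \left(9 + \frac{7}{6}\right) 1 = \frac{61}{6} \cdot 1 = \frac{61}{6}$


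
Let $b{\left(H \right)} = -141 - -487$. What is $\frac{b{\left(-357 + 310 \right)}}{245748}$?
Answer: $\frac{173}{122874} \approx 0.0014079$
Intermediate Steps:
$b{\left(H \right)} = 346$ ($b{\left(H \right)} = -141 + 487 = 346$)
$\frac{b{\left(-357 + 310 \right)}}{245748} = \frac{346}{245748} = 346 \cdot \frac{1}{245748} = \frac{173}{122874}$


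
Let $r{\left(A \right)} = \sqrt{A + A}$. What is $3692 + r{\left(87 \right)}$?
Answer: $3692 + \sqrt{174} \approx 3705.2$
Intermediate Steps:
$r{\left(A \right)} = \sqrt{2} \sqrt{A}$ ($r{\left(A \right)} = \sqrt{2 A} = \sqrt{2} \sqrt{A}$)
$3692 + r{\left(87 \right)} = 3692 + \sqrt{2} \sqrt{87} = 3692 + \sqrt{174}$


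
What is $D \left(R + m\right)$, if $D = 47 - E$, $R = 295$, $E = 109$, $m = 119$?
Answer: $-25668$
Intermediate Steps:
$D = -62$ ($D = 47 - 109 = -62$)
$D \left(R + m\right) = - 62 \left(295 + 119\right) = \left(-62\right) 414 = -25668$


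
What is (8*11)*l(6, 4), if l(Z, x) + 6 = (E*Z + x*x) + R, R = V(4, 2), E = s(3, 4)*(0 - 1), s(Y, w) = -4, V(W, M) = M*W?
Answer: 3696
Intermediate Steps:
E = 4 (E = -4*(0 - 1) = -4*(-1) = 4)
R = 8 (R = 2*4 = 8)
l(Z, x) = 2 + x² + 4*Z (l(Z, x) = -6 + ((4*Z + x*x) + 8) = -6 + ((4*Z + x²) + 8) = -6 + ((x² + 4*Z) + 8) = -6 + (8 + x² + 4*Z) = 2 + x² + 4*Z)
(8*11)*l(6, 4) = (8*11)*(2 + 4² + 4*6) = 88*(2 + 16 + 24) = 88*42 = 3696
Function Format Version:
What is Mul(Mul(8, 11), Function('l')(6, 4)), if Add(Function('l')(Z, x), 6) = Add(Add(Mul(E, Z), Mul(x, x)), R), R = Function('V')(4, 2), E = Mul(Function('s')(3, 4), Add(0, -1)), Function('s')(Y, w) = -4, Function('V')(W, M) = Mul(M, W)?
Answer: 3696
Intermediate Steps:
E = 4 (E = Mul(-4, Add(0, -1)) = Mul(-4, -1) = 4)
R = 8 (R = Mul(2, 4) = 8)
Function('l')(Z, x) = Add(2, Pow(x, 2), Mul(4, Z)) (Function('l')(Z, x) = Add(-6, Add(Add(Mul(4, Z), Mul(x, x)), 8)) = Add(-6, Add(Add(Mul(4, Z), Pow(x, 2)), 8)) = Add(-6, Add(Add(Pow(x, 2), Mul(4, Z)), 8)) = Add(-6, Add(8, Pow(x, 2), Mul(4, Z))) = Add(2, Pow(x, 2), Mul(4, Z)))
Mul(Mul(8, 11), Function('l')(6, 4)) = Mul(Mul(8, 11), Add(2, Pow(4, 2), Mul(4, 6))) = Mul(88, Add(2, 16, 24)) = Mul(88, 42) = 3696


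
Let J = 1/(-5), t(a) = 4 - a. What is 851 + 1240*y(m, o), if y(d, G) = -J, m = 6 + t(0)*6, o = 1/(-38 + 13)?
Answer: 1099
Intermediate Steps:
o = -1/25 (o = 1/(-25) = -1/25 ≈ -0.040000)
J = -⅕ ≈ -0.20000
m = 30 (m = 6 + (4 - 1*0)*6 = 6 + (4 + 0)*6 = 6 + 4*6 = 6 + 24 = 30)
y(d, G) = ⅕ (y(d, G) = -1*(-⅕) = ⅕)
851 + 1240*y(m, o) = 851 + 1240*(⅕) = 851 + 248 = 1099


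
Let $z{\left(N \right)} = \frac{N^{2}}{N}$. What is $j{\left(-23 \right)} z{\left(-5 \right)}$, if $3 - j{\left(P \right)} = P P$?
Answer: $2630$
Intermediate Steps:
$j{\left(P \right)} = 3 - P^{2}$ ($j{\left(P \right)} = 3 - P P = 3 - P^{2}$)
$z{\left(N \right)} = N$
$j{\left(-23 \right)} z{\left(-5 \right)} = \left(3 - \left(-23\right)^{2}\right) \left(-5\right) = \left(3 - 529\right) \left(-5\right) = \left(-526\right) \left(-5\right) = 2630$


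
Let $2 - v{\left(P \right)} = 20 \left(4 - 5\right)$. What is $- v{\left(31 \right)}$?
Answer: $-22$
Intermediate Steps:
$v{\left(P \right)} = 22$ ($v{\left(P \right)} = 2 - 20 \left(4 - 5\right) = 2 - 20 \left(-1\right) = 2 - -20 = 2 + 20 = 22$)
$- v{\left(31 \right)} = \left(-1\right) 22 = -22$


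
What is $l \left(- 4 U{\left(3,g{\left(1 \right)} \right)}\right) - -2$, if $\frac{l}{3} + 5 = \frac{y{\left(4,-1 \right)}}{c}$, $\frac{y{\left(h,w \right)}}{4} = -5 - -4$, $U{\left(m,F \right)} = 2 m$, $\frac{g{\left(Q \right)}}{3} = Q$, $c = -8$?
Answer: $326$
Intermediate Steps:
$g{\left(Q \right)} = 3 Q$
$y{\left(h,w \right)} = -4$ ($y{\left(h,w \right)} = 4 \left(-5 - -4\right) = 4 \left(-5 + 4\right) = 4 \left(-1\right) = -4$)
$l = - \frac{27}{2}$ ($l = -15 + 3 \left(- \frac{4}{-8}\right) = -15 + 3 \left(\left(-4\right) \left(- \frac{1}{8}\right)\right) = -15 + 3 \cdot \frac{1}{2} = -15 + \frac{3}{2} = - \frac{27}{2} \approx -13.5$)
$l \left(- 4 U{\left(3,g{\left(1 \right)} \right)}\right) - -2 = - \frac{27 \left(- 4 \cdot 2 \cdot 3\right)}{2} - -2 = - \frac{27 \left(\left(-4\right) 6\right)}{2} + 2 = \left(- \frac{27}{2}\right) \left(-24\right) + 2 = 324 + 2 = 326$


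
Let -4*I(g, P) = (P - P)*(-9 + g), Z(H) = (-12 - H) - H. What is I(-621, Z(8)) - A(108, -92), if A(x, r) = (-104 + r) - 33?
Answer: 229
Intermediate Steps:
Z(H) = -12 - 2*H
A(x, r) = -137 + r
I(g, P) = 0 (I(g, P) = -(P - P)*(-9 + g)/4 = -0*(-9 + g) = -¼*0 = 0)
I(-621, Z(8)) - A(108, -92) = 0 - (-137 - 92) = 0 - 1*(-229) = 0 + 229 = 229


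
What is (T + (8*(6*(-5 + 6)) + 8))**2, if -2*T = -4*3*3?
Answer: 5476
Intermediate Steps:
T = 18 (T = -(-4*3)*3/2 = -(-6)*3 = -1/2*(-36) = 18)
(T + (8*(6*(-5 + 6)) + 8))**2 = (18 + (8*(6*(-5 + 6)) + 8))**2 = (18 + (8*(6*1) + 8))**2 = (18 + (8*6 + 8))**2 = (18 + (48 + 8))**2 = (18 + 56)**2 = 74**2 = 5476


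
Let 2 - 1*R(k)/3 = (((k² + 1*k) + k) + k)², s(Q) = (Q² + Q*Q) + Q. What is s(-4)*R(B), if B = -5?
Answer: -8232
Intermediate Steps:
s(Q) = Q + 2*Q² (s(Q) = (Q² + Q²) + Q = 2*Q² + Q = Q + 2*Q²)
R(k) = 6 - 3*(k² + 3*k)² (R(k) = 6 - 3*(((k² + 1*k) + k) + k)² = 6 - 3*(((k² + k) + k) + k)² = 6 - 3*(((k + k²) + k) + k)² = 6 - 3*((k² + 2*k) + k)² = 6 - 3*(k² + 3*k)²)
s(-4)*R(B) = (-4*(1 + 2*(-4)))*(6 - 3*(-5)²*(3 - 5)²) = (-4*(1 - 8))*(6 - 3*25*(-2)²) = (-4*(-7))*(6 - 3*25*4) = 28*(6 - 300) = 28*(-294) = -8232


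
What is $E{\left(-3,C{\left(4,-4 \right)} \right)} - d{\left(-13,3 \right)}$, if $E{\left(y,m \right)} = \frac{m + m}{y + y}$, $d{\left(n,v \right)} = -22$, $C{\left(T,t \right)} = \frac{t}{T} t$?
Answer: $\frac{62}{3} \approx 20.667$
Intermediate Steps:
$C{\left(T,t \right)} = \frac{t^{2}}{T}$
$E{\left(y,m \right)} = \frac{m}{y}$ ($E{\left(y,m \right)} = \frac{2 m}{2 y} = 2 m \frac{1}{2 y} = \frac{m}{y}$)
$E{\left(-3,C{\left(4,-4 \right)} \right)} - d{\left(-13,3 \right)} = \frac{\frac{1}{4} \left(-4\right)^{2}}{-3} - -22 = \frac{1}{4} \cdot 16 \left(- \frac{1}{3}\right) + 22 = 4 \left(- \frac{1}{3}\right) + 22 = - \frac{4}{3} + 22 = \frac{62}{3}$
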